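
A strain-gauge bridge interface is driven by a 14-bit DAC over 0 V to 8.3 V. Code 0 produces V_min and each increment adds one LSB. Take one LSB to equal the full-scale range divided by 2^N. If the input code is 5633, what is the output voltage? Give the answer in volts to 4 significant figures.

2.854 V

V_FS = 8.3 V. LSB = 8.3 V / 2^14.
V_out = 0 + 5633 × (8.3/16384) V
      = 0 V + 2.85363 V = 2.85363 V.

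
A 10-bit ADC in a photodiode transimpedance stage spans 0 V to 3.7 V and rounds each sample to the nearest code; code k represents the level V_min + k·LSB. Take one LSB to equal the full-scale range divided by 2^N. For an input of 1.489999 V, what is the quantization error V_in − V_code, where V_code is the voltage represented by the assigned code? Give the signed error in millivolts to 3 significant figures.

+1.33 mV

Range is 3.7 V. LSB = 3.7 V / 2^10 ≈ 3.613 mV.
(1.489999 − (0)) / LSB = 1.489999 × 1024/3.7 = 412.3673. Nearest integer: k = 412.
Reconstructed level: 0 + 412 × 3.7/1024 V = 1.488671875 V.
e = 1.489999 − (1.488671875) = +1.33 mV.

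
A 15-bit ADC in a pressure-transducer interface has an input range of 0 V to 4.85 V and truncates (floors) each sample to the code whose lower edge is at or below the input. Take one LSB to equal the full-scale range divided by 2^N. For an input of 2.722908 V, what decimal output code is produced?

18396

Span = 4.85 V. LSB = 4.85 V / 2^15 ≈ 148.0 µV.
(V_in − V_min) × 2^15/range = (2.722908 − (0)) × 32768/4.85 = 18396.752.
Floor → code = 18396.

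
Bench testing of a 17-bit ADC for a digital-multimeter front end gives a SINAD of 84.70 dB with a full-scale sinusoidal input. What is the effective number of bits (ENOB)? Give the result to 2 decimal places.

13.78 bits

(84.70 − 1.76) / 6.02 = 82.94/6.02 = 13.7774 effective bits.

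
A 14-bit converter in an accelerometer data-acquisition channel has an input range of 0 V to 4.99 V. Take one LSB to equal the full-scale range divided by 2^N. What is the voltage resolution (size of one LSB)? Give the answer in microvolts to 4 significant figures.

304.6 µV

Range is 4.99 V.
There are 2^14 = 16384 steps.
Step size = 4.99/16384 V = 304.6 µV.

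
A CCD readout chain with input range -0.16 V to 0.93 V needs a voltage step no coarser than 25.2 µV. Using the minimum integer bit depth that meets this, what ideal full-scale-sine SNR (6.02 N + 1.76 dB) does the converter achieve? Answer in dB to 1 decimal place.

Range = 0.93 − (-0.16) = 1.09 V.
Need 2^N ≥ 1.09 V / 25.2 µV = 43250 → N_min = 16.
6.02(16) + 1.76 = 98.08 dB.

98.1 dB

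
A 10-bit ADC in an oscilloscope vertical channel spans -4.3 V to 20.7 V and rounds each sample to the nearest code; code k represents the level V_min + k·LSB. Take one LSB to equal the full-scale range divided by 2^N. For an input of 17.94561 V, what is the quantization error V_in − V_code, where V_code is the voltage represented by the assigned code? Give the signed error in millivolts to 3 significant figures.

Range = 20.7 − (-4.3) = 25 V. LSB = 25 V / 2^10 ≈ 24.41 mV.
(V_in − V_min)/LSB = (17.94561 − (-4.3)) × 1024/25 = 911.1802 → nearest code k = 911.
V_code = V_min + k × range/2^10 = -4.3 + 911 × 25/1024 = 17.94121094 V.
V_in − V_code = 17.94561 − (17.94121094) = +4.40 mV.

+4.40 mV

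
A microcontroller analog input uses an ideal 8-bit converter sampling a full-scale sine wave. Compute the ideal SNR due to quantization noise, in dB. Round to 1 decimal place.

SNR = 6.02·8 + 1.76 = 49.92 dB.

49.9 dB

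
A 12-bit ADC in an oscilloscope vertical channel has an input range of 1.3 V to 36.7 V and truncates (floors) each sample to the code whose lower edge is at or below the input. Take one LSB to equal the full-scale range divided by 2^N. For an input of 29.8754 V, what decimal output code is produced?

Full-scale range = 36.7 V − (1.3 V) = 35.4 V. LSB = 35.4 V / 2^12 ≈ 8.643 mV.
V_in − V_min = 29.8754 − (1.3) = 28.5754 V.
Divide by LSB: 28.5754 × 4096/35.4 = 3306.3514.
Truncating gives code 3306.

3306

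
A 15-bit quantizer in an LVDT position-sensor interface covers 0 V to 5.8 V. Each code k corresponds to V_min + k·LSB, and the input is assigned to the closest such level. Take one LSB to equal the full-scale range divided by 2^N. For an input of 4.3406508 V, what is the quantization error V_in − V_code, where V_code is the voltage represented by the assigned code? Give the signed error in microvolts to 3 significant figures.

V_FS = 5.8 V. LSB = 5.8 V / 2^15 ≈ 177.0 µV.
(4.3406508 − (0)) / LSB = 4.3406508 × 32768/5.8 = 24523.1802. Nearest integer: k = 24523.
V_code = V_min + k × range/2^15 = 0 + 24523 × 5.8/32768 = 4.3406188965 V.
Error = V_in − V_code = 4.3406508 − (4.3406188965) = +31.9 µV.

+31.9 µV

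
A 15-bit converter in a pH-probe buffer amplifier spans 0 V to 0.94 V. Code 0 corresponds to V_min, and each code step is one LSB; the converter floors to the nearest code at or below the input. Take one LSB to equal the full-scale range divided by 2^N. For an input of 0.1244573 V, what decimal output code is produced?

Full-scale range = 0.94 V. LSB = 0.94 V / 2^15 ≈ 28.69 µV.
(V_in − V_min) × 2^15/range = (0.1244573 − (0)) × 32768/0.94 = 4338.529.
Floor → code = 4338.

4338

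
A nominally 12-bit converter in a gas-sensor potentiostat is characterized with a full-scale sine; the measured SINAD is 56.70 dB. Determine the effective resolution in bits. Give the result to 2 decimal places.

9.13 bits

Inverting SNR = 6.02 N + 1.76: N_eff = (56.70 − 1.76)/6.02 = 9.1262.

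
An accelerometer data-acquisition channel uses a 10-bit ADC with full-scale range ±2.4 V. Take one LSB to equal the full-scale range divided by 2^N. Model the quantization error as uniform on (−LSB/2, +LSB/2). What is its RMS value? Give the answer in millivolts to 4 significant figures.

Span: 2.4 V − (-2.4 V) = 4.8 V.
One LSB is 4.8 V / 1024 = 4.68750 mV.
σ_q = LSB/√12 = 4.68750 mV/3.4641 = 1.353 mV.

1.353 mV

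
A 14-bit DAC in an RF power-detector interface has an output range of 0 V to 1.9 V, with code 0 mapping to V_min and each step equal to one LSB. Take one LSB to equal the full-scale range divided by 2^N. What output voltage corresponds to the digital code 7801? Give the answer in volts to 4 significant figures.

0.9047 V

Span = 1.9 V. LSB = 1.9 V / 2^14.
V_out = 0 + 7801 × (1.9/16384) V
      = 0 V + 0.904657 V = 0.904657 V.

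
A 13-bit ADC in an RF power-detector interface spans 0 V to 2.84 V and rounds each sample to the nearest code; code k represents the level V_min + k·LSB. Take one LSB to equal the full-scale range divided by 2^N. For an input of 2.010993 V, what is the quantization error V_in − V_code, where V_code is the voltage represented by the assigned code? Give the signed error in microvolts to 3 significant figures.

−95.9 µV

Range is 2.84 V. LSB = 2.84 V / 2^13 ≈ 346.7 µV.
(V_in − V_min)/LSB = (2.010993 − (0)) × 8192/2.84 = 5800.7235 → nearest code k = 5801.
V_code = 0 + (5801/8192) × 2.84 = 2.011088867 V.
Error = V_in − V_code = 2.010993 − (2.011088867) = −95.9 µV.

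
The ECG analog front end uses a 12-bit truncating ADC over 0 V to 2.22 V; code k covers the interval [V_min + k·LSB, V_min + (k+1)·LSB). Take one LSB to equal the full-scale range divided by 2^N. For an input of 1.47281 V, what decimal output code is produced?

2717

Span = 2.22 V. LSB = 2.22 V / 2^12 ≈ 0.5420 mV.
code = ⌊(V_in − V_min)/LSB⌋ = ⌊(V_in − V_min) × 2^12 / range⌋
     = ⌊(1.47281 − (0)) × 4096 / 2.22⌋ = ⌊1.47281 × 4096/2.22⌋
     = ⌊2717.401⌋ = 2717.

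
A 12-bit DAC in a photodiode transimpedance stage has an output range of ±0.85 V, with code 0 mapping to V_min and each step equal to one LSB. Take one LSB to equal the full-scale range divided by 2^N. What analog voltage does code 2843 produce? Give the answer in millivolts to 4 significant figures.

Range = 0.85 − (-0.85) = 1.7 V. LSB = 1.7 V / 2^12.
V_out = -0.85 + 2843 × (1.7/4096) V
      = -0.85 V + 1.17996 V = 0.329956 V.

330.0 mV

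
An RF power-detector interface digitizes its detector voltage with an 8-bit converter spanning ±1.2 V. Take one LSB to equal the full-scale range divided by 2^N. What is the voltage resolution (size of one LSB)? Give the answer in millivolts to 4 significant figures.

9.375 mV

Span: 1.2 V − (-1.2 V) = 2.4 V.
There are 2^8 = 256 steps.
LSB = 2.4 V / 2^8 = 9.375 mV.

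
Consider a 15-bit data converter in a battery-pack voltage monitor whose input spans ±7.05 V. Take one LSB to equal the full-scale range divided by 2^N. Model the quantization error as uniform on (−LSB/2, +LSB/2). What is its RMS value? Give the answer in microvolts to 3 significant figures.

124 µV

The full-scale span is 7.05 − (-7.05) = 14.1 V.
LSB = 14.1 V / 2^15 = 430.30 µV.
V_rms = LSB/√12 = 430.30 µV / √12 = 124 µV.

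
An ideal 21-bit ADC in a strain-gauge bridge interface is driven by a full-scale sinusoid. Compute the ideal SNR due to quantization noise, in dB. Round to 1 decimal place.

128.2 dB

Ideal quantization SNR: 6.02 × 21 + 1.76 dB = 128.2 dB.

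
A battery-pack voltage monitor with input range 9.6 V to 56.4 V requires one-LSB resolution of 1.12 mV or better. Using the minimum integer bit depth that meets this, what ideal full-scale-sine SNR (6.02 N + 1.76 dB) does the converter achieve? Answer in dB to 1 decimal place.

98.1 dB

Full-scale range = 56.4 V − (9.6 V) = 46.8 V.
Required number of levels: 46.8/1.12 mV = 41786; smallest N with 2^N ≥ that is 16.
Ideal SNR at N = 16: 6.02·16 + 1.76 = 98.1 dB.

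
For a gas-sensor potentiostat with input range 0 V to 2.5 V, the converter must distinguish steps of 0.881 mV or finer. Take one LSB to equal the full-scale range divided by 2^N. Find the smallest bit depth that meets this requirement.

12 bits

Range is 2.5 V.
Required number of levels: 2.5/0.881 mV = 2837.7; smallest N with 2^N ≥ that is 12.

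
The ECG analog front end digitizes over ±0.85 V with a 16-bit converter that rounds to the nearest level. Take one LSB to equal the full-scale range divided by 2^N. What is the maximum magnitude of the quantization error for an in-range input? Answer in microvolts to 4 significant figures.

Span: 0.85 V − (-0.85 V) = 1.7 V.
Step size = 1.7/65536 V = 25.9399 µV.
A rounding quantizer has |error| ≤ LSB/2 = 12.97 µV.

12.97 µV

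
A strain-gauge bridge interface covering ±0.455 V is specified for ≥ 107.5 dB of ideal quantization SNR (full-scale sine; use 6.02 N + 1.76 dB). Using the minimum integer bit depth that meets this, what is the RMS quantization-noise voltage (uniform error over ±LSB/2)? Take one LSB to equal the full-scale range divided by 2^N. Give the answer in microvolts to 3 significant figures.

Full-scale range = 0.455 V − (-0.455 V) = 0.91 V.
N ≥ (107.5 − 1.76)/6.02 = 17.565 → N_min = 18.
One LSB is 0.91 V / 262144 = 3.4714 µV.
σ_q = LSB/√12 = 3.4714 µV/3.4641 = 1.00 µV.

1.00 µV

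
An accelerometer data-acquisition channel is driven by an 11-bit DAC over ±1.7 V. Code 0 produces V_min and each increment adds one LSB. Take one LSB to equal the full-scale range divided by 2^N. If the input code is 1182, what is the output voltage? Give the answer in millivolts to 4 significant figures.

Full-scale range = 1.7 V − (-1.7 V) = 3.4 V. LSB = 3.4 V / 2^11.
V_out = -1.7 + 1182 × (3.4/2048) V
      = -1.7 + 1.96230 = 0.262305 V.

262.3 mV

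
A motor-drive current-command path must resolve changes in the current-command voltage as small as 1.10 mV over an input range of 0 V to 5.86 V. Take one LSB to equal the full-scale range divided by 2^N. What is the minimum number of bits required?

V_FS = 5.86 V.
Levels needed ≥ 5.86/1.10 mV = 5327. 2^13 = 8192 suffices, so N_min = 13.

13 bits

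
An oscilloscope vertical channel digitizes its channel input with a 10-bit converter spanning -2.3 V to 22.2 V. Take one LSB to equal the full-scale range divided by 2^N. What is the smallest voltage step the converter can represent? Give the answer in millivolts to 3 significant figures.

23.9 mV

Full-scale range = 22.2 V − (-2.3 V) = 24.5 V.
2^10 = 1024 levels.
One LSB is 24.5 V / 1024 = 23.9 mV.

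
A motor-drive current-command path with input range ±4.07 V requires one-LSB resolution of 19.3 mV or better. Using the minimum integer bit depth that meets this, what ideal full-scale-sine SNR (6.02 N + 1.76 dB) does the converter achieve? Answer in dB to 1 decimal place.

Full-scale range = 4.07 V − (-4.07 V) = 8.14 V.
Required number of levels: 8.14/19.3 mV = 421.76; smallest N with 2^N ≥ that is 9.
SNR = 6.02 × 9 + 1.76 = 55.94 dB.

55.9 dB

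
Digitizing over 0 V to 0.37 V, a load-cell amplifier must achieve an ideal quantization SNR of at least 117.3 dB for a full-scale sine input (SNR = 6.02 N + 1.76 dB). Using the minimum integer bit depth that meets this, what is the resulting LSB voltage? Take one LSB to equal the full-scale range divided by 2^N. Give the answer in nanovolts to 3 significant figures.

353 nV

Range is 0.37 V.
6.02 N + 1.76 ≥ 117.3 gives N ≥ 19.193, so the minimum integer is 20.
One LSB is 0.37 V / 1048576 = 353 nV.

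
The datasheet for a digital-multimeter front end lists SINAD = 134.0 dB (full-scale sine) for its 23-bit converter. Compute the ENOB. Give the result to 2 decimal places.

21.97 bits

(134.0 − 1.76) / 6.02 = 132.24/6.02 = 21.9668 effective bits.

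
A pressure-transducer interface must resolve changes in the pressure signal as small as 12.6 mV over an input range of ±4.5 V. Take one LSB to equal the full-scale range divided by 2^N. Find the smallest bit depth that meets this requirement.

Range = 4.5 − (-4.5) = 9 V.
Need 2^N ≥ 9 V / 12.6 mV = 714.3 → N_min = 10.

10 bits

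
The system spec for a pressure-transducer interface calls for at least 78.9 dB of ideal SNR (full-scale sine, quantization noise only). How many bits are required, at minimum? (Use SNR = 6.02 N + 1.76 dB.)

13 bits

Solving 6.02 N ≥ 78.9 − 1.76: N ≥ 12.814. Round up → N = 13.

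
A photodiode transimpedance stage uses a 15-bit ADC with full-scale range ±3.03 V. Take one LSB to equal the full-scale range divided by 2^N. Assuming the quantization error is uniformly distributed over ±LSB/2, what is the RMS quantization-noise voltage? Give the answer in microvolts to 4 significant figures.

53.39 µV

Full-scale range = 3.03 V − (-3.03 V) = 6.06 V.
One LSB is 6.06 V / 32768 = 184.937 µV.
σ_q = LSB/√12 = 184.937 µV/3.4641 = 53.39 µV.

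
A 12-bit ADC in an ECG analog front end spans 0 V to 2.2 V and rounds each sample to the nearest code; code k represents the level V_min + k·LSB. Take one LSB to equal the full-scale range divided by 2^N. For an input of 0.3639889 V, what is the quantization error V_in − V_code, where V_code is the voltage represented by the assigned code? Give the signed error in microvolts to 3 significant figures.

Span = 2.2 V. LSB = 2.2 V / 2^12 ≈ 0.5371 mV.
(0.3639889 − (0)) / LSB = 0.3639889 × 4096/2.2 = 677.6812. Nearest integer: k = 678.
V_code = 0 + (678/4096) × 2.2 = 0.3641601563 V.
V_in − V_code = 0.3639889 − (0.3641601563) = −171 µV.

−171 µV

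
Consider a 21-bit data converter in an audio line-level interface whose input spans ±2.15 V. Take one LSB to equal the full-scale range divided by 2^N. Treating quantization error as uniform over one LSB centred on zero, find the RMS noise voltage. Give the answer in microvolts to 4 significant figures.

Range = 2.15 − (-2.15) = 4.3 V.
LSB = 4.3 V ÷ 2^21 = 4.3/2097152 V = 2.05040 µV.
V_rms = LSB/√12 = 2.05040 µV / √12 = 0.5919 µV.

0.5919 µV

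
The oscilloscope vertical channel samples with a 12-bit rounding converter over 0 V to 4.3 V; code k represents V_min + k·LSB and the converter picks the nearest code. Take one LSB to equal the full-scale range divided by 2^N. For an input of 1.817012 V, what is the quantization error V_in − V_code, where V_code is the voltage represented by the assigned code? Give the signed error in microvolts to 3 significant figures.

Span = 4.3 V. LSB = 4.3 V / 2^12 ≈ 1.050 mV.
(1.817012 − (0)) / LSB = 1.817012 × 4096/4.3 = 1730.8096. Nearest integer: k = 1731.
V_code = 0 + (1731/4096) × 4.3 = 1.817211914 V.
Error = V_in − V_code = 1.817012 − (1.817211914) = −200 µV.

−200 µV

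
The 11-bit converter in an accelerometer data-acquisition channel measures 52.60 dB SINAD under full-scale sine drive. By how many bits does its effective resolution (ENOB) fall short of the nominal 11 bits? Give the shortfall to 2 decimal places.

ENOB = (SINAD − 1.76)/6.02 = (52.60 − 1.76)/6.02 = 8.4452 bits.
Shortfall = 11 − 8.4452 = 2.5548 bits.

2.55 bits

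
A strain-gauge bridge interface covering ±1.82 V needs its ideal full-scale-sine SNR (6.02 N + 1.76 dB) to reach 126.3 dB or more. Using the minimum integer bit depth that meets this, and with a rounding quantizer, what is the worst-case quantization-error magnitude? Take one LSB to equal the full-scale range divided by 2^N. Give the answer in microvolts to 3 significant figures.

The full-scale span is 1.82 − (-1.82) = 3.64 V.
Solving 6.02 N ≥ 126.3 − 1.76: N ≥ 20.688. Round up → N = 21.
Step size = 3.64/2097152 V = 1.7357 µV.
Half an LSB is 0.868 µV.

0.868 µV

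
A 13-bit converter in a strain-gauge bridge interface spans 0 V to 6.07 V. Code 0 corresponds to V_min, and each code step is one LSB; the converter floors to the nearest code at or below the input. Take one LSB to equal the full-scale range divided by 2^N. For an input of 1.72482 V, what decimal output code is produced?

V_FS = 6.07 V. LSB = 6.07 V / 2^13 ≈ 0.7410 mV.
code = ⌊(V_in − V_min)/LSB⌋ = ⌊(V_in − V_min) × 2^13 / range⌋
     = ⌊(1.72482 − (0)) × 8192 / 6.07⌋ = ⌊1.72482 × 8192/6.07⌋
     = ⌊2327.797⌋ = 2327.

2327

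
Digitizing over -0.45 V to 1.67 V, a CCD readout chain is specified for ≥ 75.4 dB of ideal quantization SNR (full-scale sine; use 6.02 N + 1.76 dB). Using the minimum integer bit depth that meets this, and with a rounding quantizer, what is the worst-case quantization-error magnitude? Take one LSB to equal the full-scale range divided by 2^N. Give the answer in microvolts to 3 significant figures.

129 µV

Full-scale range = 1.67 V − (-0.45 V) = 2.12 V.
Solving 6.02 N ≥ 75.4 − 1.76: N ≥ 12.233. Round up → N = 13.
Step size = 2.12/8192 V = 258.79 µV.
Half an LSB is 129 µV.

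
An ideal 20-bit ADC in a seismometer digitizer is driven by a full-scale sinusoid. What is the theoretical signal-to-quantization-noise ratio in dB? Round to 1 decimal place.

122.2 dB

For an ideal N-bit converter with full-scale sine input, SNR = 6.02 N + 1.76 dB. SNR = 6.02 × 20 + 1.76 = 120.40 + 1.76 = 122.16 dB.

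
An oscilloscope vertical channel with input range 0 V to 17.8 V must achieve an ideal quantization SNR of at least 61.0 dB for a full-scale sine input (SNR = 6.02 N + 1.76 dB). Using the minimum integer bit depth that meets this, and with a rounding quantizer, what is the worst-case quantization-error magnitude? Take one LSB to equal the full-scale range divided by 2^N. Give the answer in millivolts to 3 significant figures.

Full-scale range = 17.8 V.
Solving 6.02 N ≥ 61.0 − 1.76: N ≥ 9.841. Round up → N = 10.
LSB = 17.8 V / 2^10 = 17.383 mV.
Max error for round-to-nearest is LSB/2 = 8.69 mV.

8.69 mV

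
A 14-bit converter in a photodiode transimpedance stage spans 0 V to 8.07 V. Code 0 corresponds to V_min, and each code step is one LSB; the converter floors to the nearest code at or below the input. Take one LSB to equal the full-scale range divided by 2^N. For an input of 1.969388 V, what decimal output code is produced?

3998

V_FS = 8.07 V. LSB = 8.07 V / 2^14 ≈ 492.6 µV.
code = ⌊(V_in − V_min)/LSB⌋ = ⌊(V_in − V_min) × 2^14 / range⌋
     = ⌊(1.969388 − (0)) × 16384 / 8.07⌋ = ⌊1.969388 × 16384/8.07⌋
     = ⌊3998.321⌋ = 3998.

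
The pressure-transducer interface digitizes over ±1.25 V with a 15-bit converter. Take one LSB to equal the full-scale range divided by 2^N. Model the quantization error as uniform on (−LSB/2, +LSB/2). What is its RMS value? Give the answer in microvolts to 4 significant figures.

The full-scale span is 1.25 − (-1.25) = 2.5 V.
LSB = 2.5 V / 2^15 = 76.2939 µV.
σ_q = LSB/√12 = 76.2939 µV/3.4641 = 22.02 µV.

22.02 µV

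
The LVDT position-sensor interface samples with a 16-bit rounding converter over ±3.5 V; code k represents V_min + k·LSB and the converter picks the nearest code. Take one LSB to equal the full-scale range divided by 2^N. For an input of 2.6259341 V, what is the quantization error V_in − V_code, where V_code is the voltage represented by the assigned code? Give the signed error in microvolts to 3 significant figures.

The full-scale span is 3.5 − (-3.5) = 7 V. LSB = 7 V / 2^16 ≈ 106.8 µV.
(V_in − V_min)/LSB = (2.6259341 − (-3.5)) × 65536/7 = 57352.7453 → nearest code k = 57353.
V_code = V_min + k × range/2^16 = -3.5 + 57353 × 7/65536 = 2.6259613037 V.
V_in − V_code = 2.6259341 − (2.6259613037) = −27.2 µV.

−27.2 µV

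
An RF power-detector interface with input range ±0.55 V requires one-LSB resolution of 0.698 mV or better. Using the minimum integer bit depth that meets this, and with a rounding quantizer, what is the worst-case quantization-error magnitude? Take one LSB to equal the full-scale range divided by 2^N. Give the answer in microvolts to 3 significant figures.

269 µV

The full-scale span is 0.55 − (-0.55) = 1.1 V.
1.1 V / 0.698 mV = 1576. Since 2^10 = 1024 and 2^11 = 2048, N = 11.
One LSB is 1.1 V / 2048 = 0.53711 mV.
Max error for round-to-nearest is LSB/2 = 269 µV.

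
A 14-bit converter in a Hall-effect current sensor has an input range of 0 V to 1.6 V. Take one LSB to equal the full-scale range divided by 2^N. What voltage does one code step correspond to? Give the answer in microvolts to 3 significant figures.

Range is 1.6 V.
There are 2^14 = 16384 steps.
LSB = 1.6 V ÷ 2^14 = 1.6/16384 V = 97.7 µV.

97.7 µV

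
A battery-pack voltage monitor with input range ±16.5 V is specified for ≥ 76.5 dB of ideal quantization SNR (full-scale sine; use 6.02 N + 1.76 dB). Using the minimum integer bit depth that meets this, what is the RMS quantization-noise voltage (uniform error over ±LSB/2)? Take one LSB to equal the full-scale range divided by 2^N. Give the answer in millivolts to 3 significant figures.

Full-scale range = 16.5 V − (-16.5 V) = 33 V.
Solving 6.02 N ≥ 76.5 − 1.76: N ≥ 12.415. Round up → N = 13.
One LSB is 33 V / 8192 = 4.0283 mV.
RMS noise = LSB/√12 = 1.16 mV.

1.16 mV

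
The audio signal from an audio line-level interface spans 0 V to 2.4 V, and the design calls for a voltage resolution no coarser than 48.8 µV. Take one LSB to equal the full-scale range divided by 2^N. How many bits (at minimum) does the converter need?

Span = 2.4 V.
Need 2^N ≥ 2.4 V / 48.8 µV = 49180 → N_min = 16.

16 bits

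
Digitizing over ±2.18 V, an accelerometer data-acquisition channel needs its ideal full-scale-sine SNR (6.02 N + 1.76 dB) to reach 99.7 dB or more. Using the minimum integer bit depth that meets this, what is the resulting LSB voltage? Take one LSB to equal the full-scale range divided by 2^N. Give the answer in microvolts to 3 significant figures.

33.3 µV

The full-scale span is 2.18 − (-2.18) = 4.36 V.
6.02 N + 1.76 ≥ 99.7 gives N ≥ 16.269, so the minimum integer is 17.
Step size = 4.36/131072 V = 33.3 µV.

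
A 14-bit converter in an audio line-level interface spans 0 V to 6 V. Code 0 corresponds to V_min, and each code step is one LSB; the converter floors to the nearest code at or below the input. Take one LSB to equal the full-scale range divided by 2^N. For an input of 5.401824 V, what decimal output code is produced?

V_FS = 6 V. LSB = 6 V / 2^14 ≈ 366.2 µV.
V_in − V_min = 5.401824 − (0) = 5.401824 V.
Divide by LSB: 5.401824 × 16384/6 = 14750.5807.
Truncating gives code 14750.

14750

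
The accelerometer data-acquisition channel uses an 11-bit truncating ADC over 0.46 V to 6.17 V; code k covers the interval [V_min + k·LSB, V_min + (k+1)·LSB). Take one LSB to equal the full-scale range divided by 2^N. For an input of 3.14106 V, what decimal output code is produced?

The full-scale span is 6.17 − (0.46) = 5.71 V. LSB = 5.71 V / 2^11 ≈ 2.788 mV.
(V_in − V_min) × 2^11/range = (3.14106 − (0.46)) × 2048/5.71 = 961.613.
Floor → code = 961.

961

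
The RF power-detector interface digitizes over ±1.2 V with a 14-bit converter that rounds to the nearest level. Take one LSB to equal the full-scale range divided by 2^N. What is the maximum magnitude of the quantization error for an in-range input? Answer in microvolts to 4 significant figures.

73.24 µV

Range = 1.2 − (-1.2) = 2.4 V.
One LSB is 2.4 V / 16384 = 146.484 µV.
A rounding quantizer has |error| ≤ LSB/2 = 73.24 µV.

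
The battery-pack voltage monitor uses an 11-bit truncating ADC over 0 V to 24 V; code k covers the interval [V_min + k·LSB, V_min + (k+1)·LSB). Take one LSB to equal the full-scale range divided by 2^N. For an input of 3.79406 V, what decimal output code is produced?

Range is 24 V. LSB = 24 V / 2^11 ≈ 11.72 mV.
V_in − V_min = 3.79406 − (0) = 3.79406 V.
Divide by LSB: 3.79406 × 2048/24 = 323.7598.
Truncating gives code 323.

323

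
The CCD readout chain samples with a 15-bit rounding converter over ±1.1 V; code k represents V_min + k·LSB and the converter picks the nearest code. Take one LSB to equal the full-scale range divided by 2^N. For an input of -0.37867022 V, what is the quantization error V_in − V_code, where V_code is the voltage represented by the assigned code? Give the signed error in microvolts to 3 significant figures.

−8.11 µV

Range = 1.1 − (-1.1) = 2.2 V. LSB = 2.2 V / 2^15 ≈ 67.14 µV.
Position in LSBs: (-0.37867022 − (-1.1)) × 32768/2.2 = 10743.8792; rounding gives k = 10744.
Reconstructed level: -1.1 + 10744 × 2.2/32768 V = -0.37866210938 V.
Error = V_in − V_code = -0.37867022 − (-0.37866210938) = −8.11 µV.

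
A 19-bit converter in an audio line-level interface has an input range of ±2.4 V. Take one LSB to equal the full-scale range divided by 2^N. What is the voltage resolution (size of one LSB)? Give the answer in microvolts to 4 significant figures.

The full-scale span is 2.4 − (-2.4) = 4.8 V.
Number of codes = 2^19 = 524288.
Step size = 4.8/524288 V = 9.155 µV.

9.155 µV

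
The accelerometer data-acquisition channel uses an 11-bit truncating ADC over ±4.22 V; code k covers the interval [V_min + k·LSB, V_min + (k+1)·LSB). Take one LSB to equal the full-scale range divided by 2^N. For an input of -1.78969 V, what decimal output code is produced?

589

The full-scale span is 4.22 − (-4.22) = 8.44 V. LSB = 8.44 V / 2^11 ≈ 4.121 mV.
V_in − V_min = -1.78969 − (-4.22) = 2.43031 V.
Divide by LSB: 2.43031 × 2048/8.44 = 589.7245.
Truncating gives code 589.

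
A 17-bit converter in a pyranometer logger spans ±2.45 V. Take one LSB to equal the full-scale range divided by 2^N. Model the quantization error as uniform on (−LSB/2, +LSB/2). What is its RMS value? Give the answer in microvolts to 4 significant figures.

Full-scale range = 2.45 V − (-2.45 V) = 4.9 V.
LSB = 4.9 V / 2^17 = 37.3840 µV.
σ_q = LSB/√12 = 37.3840 µV/3.4641 = 10.79 µV.

10.79 µV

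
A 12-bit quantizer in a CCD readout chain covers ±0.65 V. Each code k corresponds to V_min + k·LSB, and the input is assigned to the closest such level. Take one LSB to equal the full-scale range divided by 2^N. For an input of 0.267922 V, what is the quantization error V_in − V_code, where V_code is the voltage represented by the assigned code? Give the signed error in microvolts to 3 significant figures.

+50.9 µV

Span: 0.65 V − (-0.65 V) = 1.3 V. LSB = 1.3 V / 2^12 ≈ 317.4 µV.
(0.267922 − (-0.65)) / LSB = 0.917922 × 4096/1.3 = 2892.1604. Nearest integer: k = 2892.
Reconstructed level: -0.65 + 2892 × 1.3/4096 V = 0.2678710938 V.
e = 0.267922 − (0.2678710938) = +50.9 µV.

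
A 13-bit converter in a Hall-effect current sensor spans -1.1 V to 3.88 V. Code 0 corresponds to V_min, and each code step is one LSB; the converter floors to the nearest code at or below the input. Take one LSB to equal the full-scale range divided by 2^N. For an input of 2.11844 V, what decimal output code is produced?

5294

Full-scale range = 3.88 V − (-1.1 V) = 4.98 V. LSB = 4.98 V / 2^13 ≈ 0.6079 mV.
V_in − V_min = 2.11844 − (-1.1) = 3.21844 V.
Divide by LSB: 3.21844 × 8192/4.98 = 5294.2692.
Truncating gives code 5294.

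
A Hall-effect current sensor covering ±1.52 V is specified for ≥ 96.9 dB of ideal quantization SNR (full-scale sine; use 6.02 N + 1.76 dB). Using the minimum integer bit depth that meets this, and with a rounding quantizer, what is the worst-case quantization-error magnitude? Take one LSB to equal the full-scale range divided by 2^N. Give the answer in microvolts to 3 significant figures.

23.2 µV

Full-scale range = 1.52 V − (-1.52 V) = 3.04 V.
N ≥ (96.9 − 1.76)/6.02 = 15.804 → N_min = 16.
One LSB is 3.04 V / 65536 = 46.387 µV.
|e|_max = LSB/2 = 23.2 µV.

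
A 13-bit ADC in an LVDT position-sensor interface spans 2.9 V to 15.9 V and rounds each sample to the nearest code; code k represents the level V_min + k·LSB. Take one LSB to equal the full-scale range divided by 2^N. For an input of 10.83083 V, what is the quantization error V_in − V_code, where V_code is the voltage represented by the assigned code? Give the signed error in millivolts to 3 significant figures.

−0.566 mV

Span: 15.9 V − (2.9 V) = 13 V. LSB = 13 V / 2^13 ≈ 1.587 mV.
Position in LSBs: (10.83083 − (2.9)) × 8192/13 = 4997.6430; rounding gives k = 4998.
V_code = V_min + k × range/2^13 = 2.9 + 4998 × 13/8192 = 10.83139648 V.
Error = V_in − V_code = 10.83083 − (10.83139648) = −0.566 mV.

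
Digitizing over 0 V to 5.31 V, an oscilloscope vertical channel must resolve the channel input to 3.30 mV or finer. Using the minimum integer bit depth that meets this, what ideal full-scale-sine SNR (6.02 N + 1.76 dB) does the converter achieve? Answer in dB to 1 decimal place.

68.0 dB

Span = 5.31 V.
5.31 V / 3.30 mV = 1609. Since 2^10 = 1024 and 2^11 = 2048, N = 11.
6.02(11) + 1.76 = 67.98 dB.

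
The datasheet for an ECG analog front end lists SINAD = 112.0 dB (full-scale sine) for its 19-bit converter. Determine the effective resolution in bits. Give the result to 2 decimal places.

18.31 bits

ENOB = (112.0 − 1.76)/6.02 = 18.3123 bits.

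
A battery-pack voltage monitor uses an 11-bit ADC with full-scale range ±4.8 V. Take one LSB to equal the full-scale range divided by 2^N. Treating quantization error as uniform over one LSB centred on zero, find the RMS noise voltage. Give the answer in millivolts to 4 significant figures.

1.353 mV

Full-scale range = 4.8 V − (-4.8 V) = 9.6 V.
Step size = 9.6/2048 V = 4.68750 mV.
V_rms = LSB/√12 = 4.68750 mV / √12 = 1.353 mV.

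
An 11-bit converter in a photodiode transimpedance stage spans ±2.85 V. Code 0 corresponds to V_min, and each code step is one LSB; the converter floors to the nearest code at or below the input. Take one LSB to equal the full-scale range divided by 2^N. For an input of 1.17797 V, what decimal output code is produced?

The full-scale span is 2.85 − (-2.85) = 5.7 V. LSB = 5.7 V / 2^11 ≈ 2.783 mV.
V_in − V_min = 1.17797 − (-2.85) = 4.02797 V.
Divide by LSB: 4.02797 × 2048/5.7 = 1447.2426.
Truncating gives code 1447.

1447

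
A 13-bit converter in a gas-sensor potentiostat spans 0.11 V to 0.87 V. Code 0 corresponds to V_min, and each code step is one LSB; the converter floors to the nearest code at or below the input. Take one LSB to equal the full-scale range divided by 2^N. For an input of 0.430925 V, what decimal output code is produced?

3459

The full-scale span is 0.87 − (0.11) = 0.76 V. LSB = 0.76 V / 2^13 ≈ 92.77 µV.
V_in − V_min = 0.430925 − (0.11) = 0.320925 V.
Divide by LSB: 0.320925 × 8192/0.76 = 3459.2337.
Truncating gives code 3459.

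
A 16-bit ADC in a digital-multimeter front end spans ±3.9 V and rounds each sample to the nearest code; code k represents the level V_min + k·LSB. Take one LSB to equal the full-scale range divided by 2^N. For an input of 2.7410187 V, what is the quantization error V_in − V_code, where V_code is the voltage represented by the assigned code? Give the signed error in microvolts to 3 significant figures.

+21.4 µV

Span: 3.9 V − (-3.9 V) = 7.8 V. LSB = 7.8 V / 2^16 ≈ 119.0 µV.
(V_in − V_min)/LSB = (2.7410187 − (-3.9)) × 65536/7.8 = 55798.1797 → nearest code k = 55798.
Reconstructed level: -3.9 + 55798 × 7.8/65536 V = 2.7409973145 V.
e = 2.7410187 − (2.7409973145) = +21.4 µV.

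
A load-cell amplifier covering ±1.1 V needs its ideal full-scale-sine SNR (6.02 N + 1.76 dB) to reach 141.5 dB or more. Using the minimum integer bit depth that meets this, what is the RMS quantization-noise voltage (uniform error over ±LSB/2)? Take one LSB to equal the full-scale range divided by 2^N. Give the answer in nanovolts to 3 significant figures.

Span: 1.1 V − (-1.1 V) = 2.2 V.
Solving 6.02 N ≥ 141.5 − 1.76: N ≥ 23.213. Round up → N = 24.
Step size = 2.2/16777216 V = 131.13 nV.
V_rms = LSB/√12 = 37.9 nV.

37.9 nV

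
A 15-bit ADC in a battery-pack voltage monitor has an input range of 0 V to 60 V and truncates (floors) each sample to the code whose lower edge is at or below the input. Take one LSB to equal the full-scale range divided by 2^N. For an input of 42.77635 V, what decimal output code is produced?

Range is 60 V. LSB = 60 V / 2^15 ≈ 1.831 mV.
(V_in − V_min) × 2^15/range = (42.77635 − (0)) × 32768/60 = 23361.591.
Floor → code = 23361.

23361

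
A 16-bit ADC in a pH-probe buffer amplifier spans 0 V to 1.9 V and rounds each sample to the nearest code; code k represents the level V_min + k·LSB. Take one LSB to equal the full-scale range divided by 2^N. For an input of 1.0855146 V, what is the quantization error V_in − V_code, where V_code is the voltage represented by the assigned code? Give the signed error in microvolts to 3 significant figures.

+7.40 µV

Span = 1.9 V. LSB = 1.9 V / 2^16 ≈ 28.99 µV.
Position in LSBs: (1.0855146 − (0)) × 65536/1.9 = 37442.2552; rounding gives k = 37442.
V_code = 0 + (37442/65536) × 1.9 = 1.0855072021 V.
e = 1.0855146 − (1.0855072021) = +7.40 µV.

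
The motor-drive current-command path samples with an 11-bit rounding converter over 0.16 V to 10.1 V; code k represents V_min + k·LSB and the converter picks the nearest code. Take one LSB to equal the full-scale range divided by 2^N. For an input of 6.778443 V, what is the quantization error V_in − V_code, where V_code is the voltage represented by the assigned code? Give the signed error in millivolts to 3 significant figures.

−1.75 mV

Span: 10.1 V − (0.16 V) = 9.94 V. LSB = 9.94 V / 2^11 ≈ 4.854 mV.
(V_in − V_min)/LSB = (6.778443 − (0.16)) × 2048/9.94 = 1363.6390 → nearest code k = 1364.
V_code = 0.16 + (1364/2048) × 9.94 = 6.780195313 V.
Error = V_in − V_code = 6.778443 − (6.780195313) = −1.75 mV.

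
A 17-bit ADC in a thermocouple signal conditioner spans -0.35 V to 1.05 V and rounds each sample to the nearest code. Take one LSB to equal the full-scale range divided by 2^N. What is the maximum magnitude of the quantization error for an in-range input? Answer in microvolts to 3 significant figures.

5.34 µV

Span: 1.05 V − (-0.35 V) = 1.4 V.
Step size = 1.4/131072 V = 10.681 µV.
Worst-case error for round-to-nearest is half an LSB: 5.34 µV.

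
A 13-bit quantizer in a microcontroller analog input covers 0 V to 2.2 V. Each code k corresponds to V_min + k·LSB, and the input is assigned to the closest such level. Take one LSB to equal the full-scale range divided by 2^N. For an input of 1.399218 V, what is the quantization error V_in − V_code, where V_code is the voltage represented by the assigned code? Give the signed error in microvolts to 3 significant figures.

+48.1 µV

Span = 2.2 V. LSB = 2.2 V / 2^13 ≈ 268.6 µV.
(1.399218 − (0)) / LSB = 1.399218 × 8192/2.2 = 5210.1790. Nearest integer: k = 5210.
V_code = 0 + (5210/8192) × 2.2 = 1.399169922 V.
e = 1.399218 − (1.399169922) = +48.1 µV.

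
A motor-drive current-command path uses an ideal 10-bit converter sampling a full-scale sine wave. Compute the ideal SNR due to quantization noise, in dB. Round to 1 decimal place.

62.0 dB

6.02(10) + 1.76 = 60.20 + 1.76 = 61.96 dB.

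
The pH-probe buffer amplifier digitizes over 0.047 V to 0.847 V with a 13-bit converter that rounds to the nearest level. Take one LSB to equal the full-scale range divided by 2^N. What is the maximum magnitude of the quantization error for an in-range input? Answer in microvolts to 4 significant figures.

48.83 µV

Span: 0.847 V − (0.047 V) = 0.8 V.
Step size = 0.8/8192 V = 97.6563 µV.
|e|_max = LSB/2 = 48.83 µV.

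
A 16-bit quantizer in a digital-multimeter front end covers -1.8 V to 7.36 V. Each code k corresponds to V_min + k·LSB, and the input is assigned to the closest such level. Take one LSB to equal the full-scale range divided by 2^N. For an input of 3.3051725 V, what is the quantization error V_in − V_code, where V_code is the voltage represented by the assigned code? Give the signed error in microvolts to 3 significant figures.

+54.7 µV

The full-scale span is 7.36 − (-1.8) = 9.16 V. LSB = 9.16 V / 2^16 ≈ 139.8 µV.
(V_in − V_min)/LSB = (3.3051725 − (-1.8)) × 65536/9.16 = 36525.3914 → nearest code k = 36525.
Reconstructed level: -1.8 + 36525 × 9.16/65536 V = 3.3051177979 V.
V_in − V_code = 3.3051725 − (3.3051177979) = +54.7 µV.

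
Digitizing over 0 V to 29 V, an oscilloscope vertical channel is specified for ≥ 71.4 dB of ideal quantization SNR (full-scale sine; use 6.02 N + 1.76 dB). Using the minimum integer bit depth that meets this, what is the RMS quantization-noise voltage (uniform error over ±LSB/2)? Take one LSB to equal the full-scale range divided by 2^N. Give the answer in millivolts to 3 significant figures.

2.04 mV

Span = 29 V.
N ≥ (71.4 − 1.76)/6.02 = 11.568 → N_min = 12.
Step size = 29/4096 V = 7.0801 mV.
V_rms = LSB/√12 = 2.04 mV.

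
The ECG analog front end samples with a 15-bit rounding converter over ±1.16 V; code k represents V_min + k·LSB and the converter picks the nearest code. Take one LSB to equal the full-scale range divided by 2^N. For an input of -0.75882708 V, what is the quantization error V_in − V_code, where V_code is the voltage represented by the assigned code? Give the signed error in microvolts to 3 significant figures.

Span: 1.16 V − (-1.16 V) = 2.32 V. LSB = 2.32 V / 2^15 ≈ 70.80 µV.
Position in LSBs: (-0.75882708 − (-1.16)) × 32768/2.32 = 5666.2217; rounding gives k = 5666.
V_code = -1.16 + (5666/32768) × 2.32 = -0.75884277344 V.
e = -0.75882708 − (-0.75884277344) = +15.7 µV.

+15.7 µV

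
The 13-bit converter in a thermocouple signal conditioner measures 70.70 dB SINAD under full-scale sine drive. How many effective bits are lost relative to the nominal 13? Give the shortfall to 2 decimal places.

1.55 bits

ENOB = (SINAD − 1.76)/6.02 = (70.70 − 1.76)/6.02 = 11.4518 bits.
Lost resolution: 13 − 11.4518 = 1.5482 bits.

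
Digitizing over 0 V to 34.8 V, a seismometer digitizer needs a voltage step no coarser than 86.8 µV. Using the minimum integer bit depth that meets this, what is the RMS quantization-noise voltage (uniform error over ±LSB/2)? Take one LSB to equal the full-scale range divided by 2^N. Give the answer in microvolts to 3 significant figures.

19.2 µV

Span = 34.8 V.
Levels needed ≥ 34.8/86.8 µV = 400900. 2^19 = 524288 suffices, so N_min = 19.
LSB = 34.8 V ÷ 2^19 = 34.8/524288 V = 66.376 µV.
V_rms = LSB/√12 = 19.2 µV.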